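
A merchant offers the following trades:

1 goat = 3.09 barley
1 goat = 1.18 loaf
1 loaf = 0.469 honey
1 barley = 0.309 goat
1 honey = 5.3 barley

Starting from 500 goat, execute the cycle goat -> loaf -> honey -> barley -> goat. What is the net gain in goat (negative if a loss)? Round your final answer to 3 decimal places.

-46.832

500 goat × 1.18 = 590 loaf
590 loaf × 0.469 = 276.71 honey
276.71 honey × 5.3 = 1466.563 barley
1466.563 barley × 0.309 = 453.167967 goat
Net change: 453.167967 − 500 = -46.832033 goat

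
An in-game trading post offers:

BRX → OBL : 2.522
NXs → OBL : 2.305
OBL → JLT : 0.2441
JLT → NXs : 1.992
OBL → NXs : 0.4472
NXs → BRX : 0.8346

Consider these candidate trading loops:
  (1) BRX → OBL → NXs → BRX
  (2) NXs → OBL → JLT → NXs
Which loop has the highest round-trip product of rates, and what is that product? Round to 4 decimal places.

1.1208

(1) 2.522 × 0.4472 × 0.8346 = 0.94129
(2) 2.305 × 0.2441 × 1.992 = 1.12080
Highest is cycle (2) at 1.1208 (>1, arbitrage).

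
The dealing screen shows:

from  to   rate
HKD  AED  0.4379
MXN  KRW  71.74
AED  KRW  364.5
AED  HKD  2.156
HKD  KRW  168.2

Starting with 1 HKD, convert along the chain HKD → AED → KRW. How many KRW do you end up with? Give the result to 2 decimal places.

1 HKD × 0.4379 = 0.4379 AED
0.4379 AED × 364.5 = 159.61455 KRW

159.61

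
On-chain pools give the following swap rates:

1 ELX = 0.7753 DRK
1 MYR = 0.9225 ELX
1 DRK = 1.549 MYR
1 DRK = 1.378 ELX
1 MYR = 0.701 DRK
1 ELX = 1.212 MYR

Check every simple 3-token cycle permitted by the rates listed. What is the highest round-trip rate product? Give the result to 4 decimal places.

1.1708

ELX→MYR→DRK→ELX: 1.212 × 0.701 × 1.378 = 1.17077
ELX→DRK→MYR→ELX: 0.7753 × 1.549 × 0.9225 = 1.10787
Maximum is ELX→MYR→DRK→ELX at 1.1708; arbitrage exists.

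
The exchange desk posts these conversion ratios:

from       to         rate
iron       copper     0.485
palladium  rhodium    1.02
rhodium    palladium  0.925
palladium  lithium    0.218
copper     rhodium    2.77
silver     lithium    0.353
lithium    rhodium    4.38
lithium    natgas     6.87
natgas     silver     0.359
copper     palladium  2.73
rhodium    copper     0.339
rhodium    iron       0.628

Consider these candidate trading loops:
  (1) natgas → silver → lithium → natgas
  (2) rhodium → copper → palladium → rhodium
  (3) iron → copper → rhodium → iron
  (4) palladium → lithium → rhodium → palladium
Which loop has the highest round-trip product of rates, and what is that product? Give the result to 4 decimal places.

0.9440

(1) 0.359 × 0.353 × 6.87 = 0.87061
(2) 0.339 × 2.73 × 1.02 = 0.94398
(3) 0.485 × 2.77 × 0.628 = 0.84369
(4) 0.218 × 4.38 × 0.925 = 0.88323
Highest is cycle (2) at 0.9440 (≤1, no arbitrage).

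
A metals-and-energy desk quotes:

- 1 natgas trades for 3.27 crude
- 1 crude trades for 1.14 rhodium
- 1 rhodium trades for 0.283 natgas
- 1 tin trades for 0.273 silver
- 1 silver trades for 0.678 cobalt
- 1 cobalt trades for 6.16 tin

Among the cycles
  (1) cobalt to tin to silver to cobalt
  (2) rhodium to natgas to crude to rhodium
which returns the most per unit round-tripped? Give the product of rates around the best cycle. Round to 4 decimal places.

1.1402

(1) 6.16 × 0.273 × 0.678 = 1.14018
(2) 0.283 × 3.27 × 1.14 = 1.05497
Highest is cycle (1) at 1.1402 (>1, arbitrage).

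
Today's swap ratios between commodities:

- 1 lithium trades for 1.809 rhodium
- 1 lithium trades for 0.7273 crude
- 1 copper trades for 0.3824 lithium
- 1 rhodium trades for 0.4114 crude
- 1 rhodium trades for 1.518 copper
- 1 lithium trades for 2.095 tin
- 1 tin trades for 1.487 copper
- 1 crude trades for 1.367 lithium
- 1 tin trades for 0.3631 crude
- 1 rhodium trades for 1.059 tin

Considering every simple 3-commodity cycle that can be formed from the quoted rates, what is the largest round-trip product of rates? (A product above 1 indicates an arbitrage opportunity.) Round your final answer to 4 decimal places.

1.1913

lithium→tin→copper→lithium: 2.095 × 1.487 × 0.3824 = 1.19128
lithium→rhodium→copper→lithium: 1.809 × 1.518 × 0.3824 = 1.05009
lithium→tin→crude→lithium: 2.095 × 0.3631 × 1.367 = 1.03987
lithium→rhodium→crude→lithium: 1.809 × 0.4114 × 1.367 = 1.01735
Maximum is lithium→tin→copper→lithium at 1.1913; arbitrage exists.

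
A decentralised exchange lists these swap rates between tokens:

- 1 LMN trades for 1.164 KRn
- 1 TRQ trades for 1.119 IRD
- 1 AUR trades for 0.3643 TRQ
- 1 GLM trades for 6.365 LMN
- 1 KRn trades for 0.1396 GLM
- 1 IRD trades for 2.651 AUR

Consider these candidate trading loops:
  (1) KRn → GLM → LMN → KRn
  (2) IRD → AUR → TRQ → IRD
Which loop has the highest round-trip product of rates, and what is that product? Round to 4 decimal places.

1.0807

(1) 0.1396 × 6.365 × 1.164 = 1.03428
(2) 2.651 × 0.3643 × 1.119 = 1.08068
Highest is cycle (2) at 1.0807 (>1, arbitrage).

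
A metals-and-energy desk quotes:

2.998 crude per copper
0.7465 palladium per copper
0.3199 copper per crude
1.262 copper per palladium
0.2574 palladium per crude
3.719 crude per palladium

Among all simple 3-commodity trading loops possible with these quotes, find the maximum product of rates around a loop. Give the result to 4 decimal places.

palladium→copper→crude→palladium: 1.262 × 2.998 × 0.2574 = 0.97387
palladium→crude→copper→palladium: 3.719 × 0.3199 × 0.7465 = 0.88812
Maximum is palladium→copper→crude→palladium at 0.9739; no arbitrage — every cycle loses value.

0.9739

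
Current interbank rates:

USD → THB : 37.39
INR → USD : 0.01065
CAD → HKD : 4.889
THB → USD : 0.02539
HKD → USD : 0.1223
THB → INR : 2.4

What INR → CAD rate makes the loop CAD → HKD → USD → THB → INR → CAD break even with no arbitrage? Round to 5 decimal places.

Known legs of the cycle: 4.889 × 0.1223 × 37.39 × 2.4 = 53.6553708792
For no arbitrage the full-cycle product must be 1, so the missing rate is 1 / 53.6553708792 ≈ 0.0186375.

0.01864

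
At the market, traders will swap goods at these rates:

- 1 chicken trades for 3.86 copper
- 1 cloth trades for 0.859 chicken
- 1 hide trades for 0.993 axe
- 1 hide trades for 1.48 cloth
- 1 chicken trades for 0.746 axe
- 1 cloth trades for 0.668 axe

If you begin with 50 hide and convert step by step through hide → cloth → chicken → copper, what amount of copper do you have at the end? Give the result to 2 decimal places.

245.36

50 hide × 1.48 = 74 cloth
74 cloth × 0.859 = 63.566 chicken
63.566 chicken × 3.86 = 245.36476 copper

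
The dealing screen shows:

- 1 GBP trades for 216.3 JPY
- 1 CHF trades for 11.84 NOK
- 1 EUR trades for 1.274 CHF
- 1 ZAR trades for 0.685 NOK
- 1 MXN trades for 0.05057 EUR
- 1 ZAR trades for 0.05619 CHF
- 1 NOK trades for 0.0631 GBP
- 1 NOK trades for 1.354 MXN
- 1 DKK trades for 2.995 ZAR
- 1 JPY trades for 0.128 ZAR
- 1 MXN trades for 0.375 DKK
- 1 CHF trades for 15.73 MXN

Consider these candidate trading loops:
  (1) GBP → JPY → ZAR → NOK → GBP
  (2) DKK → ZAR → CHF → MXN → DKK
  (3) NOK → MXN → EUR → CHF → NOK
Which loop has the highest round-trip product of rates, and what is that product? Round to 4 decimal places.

(1) 216.3 × 0.128 × 0.685 × 0.0631 = 1.19670
(2) 2.995 × 0.05619 × 15.73 × 0.375 = 0.99270
(3) 1.354 × 0.05057 × 1.274 × 11.84 = 1.03284
Highest is cycle (1) at 1.1967 (>1, arbitrage).

1.1967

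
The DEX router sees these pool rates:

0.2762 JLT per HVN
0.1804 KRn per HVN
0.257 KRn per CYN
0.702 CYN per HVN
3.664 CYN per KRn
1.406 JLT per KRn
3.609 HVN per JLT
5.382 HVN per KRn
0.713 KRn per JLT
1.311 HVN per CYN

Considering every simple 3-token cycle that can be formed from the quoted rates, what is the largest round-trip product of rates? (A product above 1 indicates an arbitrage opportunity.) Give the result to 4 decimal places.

1.0599

JLT→KRn→HVN→JLT: 0.713 × 5.382 × 0.2762 = 1.05988
CYN→KRn→HVN→CYN: 0.257 × 5.382 × 0.702 = 0.97099
JLT→HVN→KRn→JLT: 3.609 × 0.1804 × 1.406 = 0.91540
CYN→HVN→KRn→CYN: 1.311 × 0.1804 × 3.664 = 0.86655
Maximum is JLT→KRn→HVN→JLT at 1.0599; arbitrage exists.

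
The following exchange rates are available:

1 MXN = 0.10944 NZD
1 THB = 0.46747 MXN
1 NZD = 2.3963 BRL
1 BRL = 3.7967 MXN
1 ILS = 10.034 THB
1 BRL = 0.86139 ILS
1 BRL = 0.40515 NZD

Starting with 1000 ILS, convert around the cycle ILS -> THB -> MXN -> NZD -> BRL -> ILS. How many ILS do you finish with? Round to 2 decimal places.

1059.61

1000 ILS × 10.034 = 10034 THB
10034 THB × 0.46747 = 4690.59398 MXN
4690.59398 MXN × 0.10944 = 513.3386051712 NZD
513.3386051712 NZD × 2.3963 = 1230.11329957174656 BRL
1230.11329957174656 BRL × 0.86139 = 1059.6072951181067693184 ILS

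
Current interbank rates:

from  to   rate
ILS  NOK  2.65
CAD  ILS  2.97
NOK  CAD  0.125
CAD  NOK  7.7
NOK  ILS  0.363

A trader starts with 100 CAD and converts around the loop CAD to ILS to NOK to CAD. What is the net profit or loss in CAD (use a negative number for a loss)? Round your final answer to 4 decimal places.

-1.6188

100 CAD × 2.97 = 297 ILS
297 ILS × 2.65 = 787.05 NOK
787.05 NOK × 0.125 = 98.38125 CAD
Net change: 98.38125 − 100 = -1.61875 CAD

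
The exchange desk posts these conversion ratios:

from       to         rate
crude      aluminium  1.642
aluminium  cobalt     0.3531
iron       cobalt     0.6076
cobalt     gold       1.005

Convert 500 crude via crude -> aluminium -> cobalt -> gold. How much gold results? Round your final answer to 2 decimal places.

291.34

500 crude × 1.642 = 821 aluminium
821 aluminium × 0.3531 = 289.8951 cobalt
289.8951 cobalt × 1.005 = 291.3445755 gold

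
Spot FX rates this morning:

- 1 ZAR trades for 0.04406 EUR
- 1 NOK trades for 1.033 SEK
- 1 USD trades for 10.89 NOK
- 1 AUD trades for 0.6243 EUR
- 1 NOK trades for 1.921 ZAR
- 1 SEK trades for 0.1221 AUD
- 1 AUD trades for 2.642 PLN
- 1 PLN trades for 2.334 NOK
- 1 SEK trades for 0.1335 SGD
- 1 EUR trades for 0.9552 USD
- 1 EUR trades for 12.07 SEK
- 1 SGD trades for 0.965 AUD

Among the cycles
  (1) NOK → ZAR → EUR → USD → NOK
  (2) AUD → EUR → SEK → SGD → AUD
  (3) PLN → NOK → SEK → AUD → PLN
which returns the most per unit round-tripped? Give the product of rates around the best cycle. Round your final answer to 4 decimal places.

0.9708

(1) 1.921 × 0.04406 × 0.9552 × 10.89 = 0.88043
(2) 0.6243 × 12.07 × 0.1335 × 0.965 = 0.97075
(3) 2.334 × 1.033 × 0.1221 × 2.642 = 0.77777
Highest is cycle (2) at 0.9708 (≤1, no arbitrage).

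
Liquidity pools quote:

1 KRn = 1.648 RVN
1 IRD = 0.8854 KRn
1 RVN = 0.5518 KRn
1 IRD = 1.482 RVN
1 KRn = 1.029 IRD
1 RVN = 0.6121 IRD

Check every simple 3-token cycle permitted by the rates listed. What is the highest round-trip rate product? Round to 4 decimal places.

RVN→IRD→KRn→RVN: 0.6121 × 0.8854 × 1.648 = 0.89314
RVN→KRn→IRD→RVN: 0.5518 × 1.029 × 1.482 = 0.84148
Maximum is RVN→IRD→KRn→RVN at 0.8931; no arbitrage — every cycle loses value.

0.8931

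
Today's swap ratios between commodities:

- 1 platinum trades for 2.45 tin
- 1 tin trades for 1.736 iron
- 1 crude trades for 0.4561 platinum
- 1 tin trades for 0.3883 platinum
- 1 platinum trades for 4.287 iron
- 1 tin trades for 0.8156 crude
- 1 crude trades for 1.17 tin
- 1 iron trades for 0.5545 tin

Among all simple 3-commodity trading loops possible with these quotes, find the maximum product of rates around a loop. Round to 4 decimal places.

platinum→iron→tin→platinum: 4.287 × 0.5545 × 0.3883 = 0.92304
platinum→tin→crude→platinum: 2.45 × 0.8156 × 0.4561 = 0.91139
Maximum is platinum→iron→tin→platinum at 0.9230; no arbitrage — every cycle loses value.

0.9230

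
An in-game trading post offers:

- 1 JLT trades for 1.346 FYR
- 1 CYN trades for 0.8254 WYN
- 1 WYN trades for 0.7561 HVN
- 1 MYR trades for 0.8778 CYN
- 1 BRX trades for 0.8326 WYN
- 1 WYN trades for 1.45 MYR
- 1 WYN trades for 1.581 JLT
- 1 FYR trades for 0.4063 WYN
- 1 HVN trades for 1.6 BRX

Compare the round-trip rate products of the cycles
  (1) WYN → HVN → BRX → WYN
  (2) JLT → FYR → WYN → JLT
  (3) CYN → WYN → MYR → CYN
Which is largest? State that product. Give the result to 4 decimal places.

(1) 0.7561 × 1.6 × 0.8326 = 1.00725
(2) 1.346 × 0.4063 × 1.581 = 0.86462
(3) 0.8254 × 1.45 × 0.8778 = 1.05058
Highest is cycle (3) at 1.0506 (>1, arbitrage).

1.0506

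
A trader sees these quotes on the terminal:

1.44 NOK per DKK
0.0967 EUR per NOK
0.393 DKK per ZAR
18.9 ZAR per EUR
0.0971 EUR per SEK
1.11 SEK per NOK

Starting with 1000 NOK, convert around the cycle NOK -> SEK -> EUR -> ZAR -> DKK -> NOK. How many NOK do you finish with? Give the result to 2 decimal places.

1152.81

1000 NOK × 1.11 = 1110 SEK
1110 SEK × 0.0971 = 107.781 EUR
107.781 EUR × 18.9 = 2037.0609 ZAR
2037.0609 ZAR × 0.393 = 800.5649337 DKK
800.5649337 DKK × 1.44 = 1152.813504528 NOK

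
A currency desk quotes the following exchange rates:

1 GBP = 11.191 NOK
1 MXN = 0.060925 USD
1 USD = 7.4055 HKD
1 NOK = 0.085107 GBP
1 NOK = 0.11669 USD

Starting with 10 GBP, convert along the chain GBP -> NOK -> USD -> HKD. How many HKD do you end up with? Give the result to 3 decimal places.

96.707

10 GBP × 11.191 = 111.91 NOK
111.91 NOK × 0.11669 = 13.0587779 USD
13.0587779 USD × 7.4055 = 96.70677973845 HKD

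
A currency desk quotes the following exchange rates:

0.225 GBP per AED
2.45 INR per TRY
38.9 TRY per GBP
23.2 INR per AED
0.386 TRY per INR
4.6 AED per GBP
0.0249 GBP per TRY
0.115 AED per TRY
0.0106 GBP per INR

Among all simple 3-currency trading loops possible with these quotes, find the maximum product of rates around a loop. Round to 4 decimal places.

1.1312

INR→GBP→AED→INR: 0.0106 × 4.6 × 23.2 = 1.13123
INR→TRY→AED→INR: 0.386 × 0.115 × 23.2 = 1.02985
INR→GBP→TRY→INR: 0.0106 × 38.9 × 2.45 = 1.01023
AED→GBP→TRY→AED: 0.225 × 38.9 × 0.115 = 1.00654
Maximum is INR→GBP→AED→INR at 1.1312; arbitrage exists.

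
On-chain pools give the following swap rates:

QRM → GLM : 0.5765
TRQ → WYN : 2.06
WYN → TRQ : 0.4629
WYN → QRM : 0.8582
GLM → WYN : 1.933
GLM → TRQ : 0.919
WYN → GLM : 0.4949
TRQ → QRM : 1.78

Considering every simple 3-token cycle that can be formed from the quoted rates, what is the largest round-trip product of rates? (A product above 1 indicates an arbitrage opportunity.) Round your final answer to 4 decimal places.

QRM→GLM→WYN→QRM: 0.5765 × 1.933 × 0.8582 = 0.95636
TRQ→QRM→GLM→TRQ: 1.78 × 0.5765 × 0.919 = 0.94305
TRQ→WYN→GLM→TRQ: 2.06 × 0.4949 × 0.919 = 0.93691
Maximum is QRM→GLM→WYN→QRM at 0.9564; no arbitrage — every cycle loses value.

0.9564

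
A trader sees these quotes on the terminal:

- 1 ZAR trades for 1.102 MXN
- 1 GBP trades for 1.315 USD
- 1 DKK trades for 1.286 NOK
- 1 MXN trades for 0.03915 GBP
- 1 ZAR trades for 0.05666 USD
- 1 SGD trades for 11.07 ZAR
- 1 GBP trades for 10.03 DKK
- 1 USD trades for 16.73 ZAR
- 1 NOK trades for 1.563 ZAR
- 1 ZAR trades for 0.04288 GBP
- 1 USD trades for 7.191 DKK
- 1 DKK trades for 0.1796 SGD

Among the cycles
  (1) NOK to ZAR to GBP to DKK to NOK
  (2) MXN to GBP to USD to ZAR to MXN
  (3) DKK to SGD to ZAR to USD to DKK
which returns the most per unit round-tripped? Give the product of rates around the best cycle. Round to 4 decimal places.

0.9492

(1) 1.563 × 0.04288 × 10.03 × 1.286 = 0.86448
(2) 0.03915 × 1.315 × 16.73 × 1.102 = 0.94915
(3) 0.1796 × 11.07 × 0.05666 × 7.191 = 0.81006
Highest is cycle (2) at 0.9492 (≤1, no arbitrage).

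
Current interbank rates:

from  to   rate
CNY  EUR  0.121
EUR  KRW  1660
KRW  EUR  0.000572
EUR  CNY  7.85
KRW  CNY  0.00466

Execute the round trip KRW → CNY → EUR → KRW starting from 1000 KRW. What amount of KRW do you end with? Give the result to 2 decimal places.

936.01

1000 KRW × 0.00466 = 4.66 CNY
4.66 CNY × 0.121 = 0.56386 EUR
0.56386 EUR × 1660 = 936.0076 KRW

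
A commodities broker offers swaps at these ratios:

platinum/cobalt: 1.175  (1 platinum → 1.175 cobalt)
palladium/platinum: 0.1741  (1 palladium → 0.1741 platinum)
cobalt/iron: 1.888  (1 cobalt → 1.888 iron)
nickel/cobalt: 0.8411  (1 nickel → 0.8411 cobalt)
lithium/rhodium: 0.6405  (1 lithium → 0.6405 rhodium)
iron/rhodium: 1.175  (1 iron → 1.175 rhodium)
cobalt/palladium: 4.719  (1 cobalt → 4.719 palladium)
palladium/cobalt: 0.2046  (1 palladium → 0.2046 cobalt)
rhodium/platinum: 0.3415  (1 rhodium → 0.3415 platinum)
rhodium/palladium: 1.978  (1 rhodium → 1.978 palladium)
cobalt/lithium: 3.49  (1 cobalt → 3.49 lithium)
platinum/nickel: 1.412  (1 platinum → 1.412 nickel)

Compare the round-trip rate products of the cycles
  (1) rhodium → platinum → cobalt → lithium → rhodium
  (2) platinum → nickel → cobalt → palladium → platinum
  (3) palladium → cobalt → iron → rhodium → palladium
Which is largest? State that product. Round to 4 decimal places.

(1) 0.3415 × 1.175 × 3.49 × 0.6405 = 0.89696
(2) 1.412 × 0.8411 × 4.719 × 0.1741 = 0.97573
(3) 0.2046 × 1.888 × 1.175 × 1.978 = 0.89778
Highest is cycle (2) at 0.9757 (≤1, no arbitrage).

0.9757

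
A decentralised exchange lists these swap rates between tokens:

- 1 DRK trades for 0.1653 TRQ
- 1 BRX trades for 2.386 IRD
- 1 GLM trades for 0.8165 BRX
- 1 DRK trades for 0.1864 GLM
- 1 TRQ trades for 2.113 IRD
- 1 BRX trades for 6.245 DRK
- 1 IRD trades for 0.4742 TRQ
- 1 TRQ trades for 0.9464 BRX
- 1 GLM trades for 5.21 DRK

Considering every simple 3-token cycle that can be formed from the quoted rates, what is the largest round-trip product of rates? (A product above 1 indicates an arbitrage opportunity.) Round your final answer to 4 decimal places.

BRX→IRD→TRQ→BRX: 2.386 × 0.4742 × 0.9464 = 1.07080
DRK→TRQ→BRX→DRK: 0.1653 × 0.9464 × 6.245 = 0.97697
DRK→GLM→BRX→DRK: 0.1864 × 0.8165 × 6.245 = 0.95046
Maximum is BRX→IRD→TRQ→BRX at 1.0708; arbitrage exists.

1.0708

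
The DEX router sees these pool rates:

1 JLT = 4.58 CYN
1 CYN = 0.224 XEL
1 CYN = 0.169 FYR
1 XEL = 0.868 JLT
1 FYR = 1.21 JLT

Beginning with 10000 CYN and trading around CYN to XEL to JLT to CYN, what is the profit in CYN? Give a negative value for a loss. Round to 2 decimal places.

-1095.01

10000 CYN × 0.224 = 2240 XEL
2240 XEL × 0.868 = 1944.32 JLT
1944.32 JLT × 4.58 = 8904.9856 CYN
Net change: 8904.9856 − 10000 = -1095.0144 CYN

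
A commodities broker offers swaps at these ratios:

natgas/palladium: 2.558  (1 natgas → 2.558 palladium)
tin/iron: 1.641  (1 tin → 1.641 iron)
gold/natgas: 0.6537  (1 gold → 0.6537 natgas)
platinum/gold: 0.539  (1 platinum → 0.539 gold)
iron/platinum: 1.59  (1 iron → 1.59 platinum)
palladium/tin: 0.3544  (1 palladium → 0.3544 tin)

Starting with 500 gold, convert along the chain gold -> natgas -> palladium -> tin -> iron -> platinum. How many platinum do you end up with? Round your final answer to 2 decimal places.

500 gold × 0.6537 = 326.85 natgas
326.85 natgas × 2.558 = 836.0823 palladium
836.0823 palladium × 0.3544 = 296.30756712 tin
296.30756712 tin × 1.641 = 486.24071764392 iron
486.24071764392 iron × 1.59 = 773.1227410538328 platinum

773.12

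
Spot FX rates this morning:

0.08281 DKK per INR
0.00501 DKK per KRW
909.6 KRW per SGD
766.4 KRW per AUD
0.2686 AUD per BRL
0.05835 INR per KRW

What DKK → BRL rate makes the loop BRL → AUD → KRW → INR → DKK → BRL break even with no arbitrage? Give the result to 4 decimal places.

1.0053

Known legs of the cycle: 0.2686 × 766.4 × 0.05835 × 0.08281 = 0.99468403957104
For no arbitrage the full-cycle product must be 1, so the missing rate is 1 / 0.99468403957104 ≈ 1.005344.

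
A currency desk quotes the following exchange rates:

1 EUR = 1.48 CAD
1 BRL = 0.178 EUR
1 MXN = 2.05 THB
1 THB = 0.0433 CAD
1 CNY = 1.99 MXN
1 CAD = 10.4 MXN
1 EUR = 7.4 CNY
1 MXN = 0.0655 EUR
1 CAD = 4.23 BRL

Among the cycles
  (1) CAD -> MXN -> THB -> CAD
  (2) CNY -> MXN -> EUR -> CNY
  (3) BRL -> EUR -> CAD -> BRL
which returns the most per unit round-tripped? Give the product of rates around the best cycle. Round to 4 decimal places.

1.1144

(1) 10.4 × 2.05 × 0.0433 = 0.92316
(2) 1.99 × 0.0655 × 7.4 = 0.96455
(3) 0.178 × 1.48 × 4.23 = 1.11435
Highest is cycle (3) at 1.1144 (>1, arbitrage).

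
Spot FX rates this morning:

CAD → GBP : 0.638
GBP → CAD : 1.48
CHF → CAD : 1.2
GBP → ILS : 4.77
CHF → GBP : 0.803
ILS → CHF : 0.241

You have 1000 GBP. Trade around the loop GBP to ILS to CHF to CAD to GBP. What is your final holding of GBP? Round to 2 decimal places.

1000 GBP × 4.77 = 4770 ILS
4770 ILS × 0.241 = 1149.57 CHF
1149.57 CHF × 1.2 = 1379.484 CAD
1379.484 CAD × 0.638 = 880.110792 GBP

880.11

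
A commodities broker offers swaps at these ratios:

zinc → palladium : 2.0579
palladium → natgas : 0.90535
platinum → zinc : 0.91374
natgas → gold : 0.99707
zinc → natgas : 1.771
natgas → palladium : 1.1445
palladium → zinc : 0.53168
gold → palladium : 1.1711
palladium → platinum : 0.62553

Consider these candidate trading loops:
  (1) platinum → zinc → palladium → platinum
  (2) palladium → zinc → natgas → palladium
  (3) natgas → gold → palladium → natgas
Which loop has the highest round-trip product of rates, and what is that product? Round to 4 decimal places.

1.1762

(1) 0.91374 × 2.0579 × 0.62553 = 1.17624
(2) 0.53168 × 1.771 × 1.1445 = 1.07767
(3) 0.99707 × 1.1711 × 0.90535 = 1.05715
Highest is cycle (1) at 1.1762 (>1, arbitrage).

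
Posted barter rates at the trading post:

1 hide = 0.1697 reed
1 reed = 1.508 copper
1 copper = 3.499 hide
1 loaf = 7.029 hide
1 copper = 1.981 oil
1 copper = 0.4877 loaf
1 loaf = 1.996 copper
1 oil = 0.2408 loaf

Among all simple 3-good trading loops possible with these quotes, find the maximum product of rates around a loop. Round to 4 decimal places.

0.9521

loaf→copper→oil→loaf: 1.996 × 1.981 × 0.2408 = 0.95214
reed→copper→hide→reed: 1.508 × 3.499 × 0.1697 = 0.89542
Maximum is loaf→copper→oil→loaf at 0.9521; no arbitrage — every cycle loses value.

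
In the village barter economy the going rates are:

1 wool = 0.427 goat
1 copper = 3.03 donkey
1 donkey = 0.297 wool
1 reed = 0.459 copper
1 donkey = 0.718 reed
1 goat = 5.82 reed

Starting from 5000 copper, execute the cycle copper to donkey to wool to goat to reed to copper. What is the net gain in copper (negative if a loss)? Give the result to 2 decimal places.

5000 copper × 3.03 = 15150 donkey
15150 donkey × 0.297 = 4499.55 wool
4499.55 wool × 0.427 = 1921.30785 goat
1921.30785 goat × 5.82 = 11182.011687 reed
11182.011687 reed × 0.459 = 5132.543364333 copper
Net change: 5132.543364333 − 5000 = 132.543364333 copper

132.54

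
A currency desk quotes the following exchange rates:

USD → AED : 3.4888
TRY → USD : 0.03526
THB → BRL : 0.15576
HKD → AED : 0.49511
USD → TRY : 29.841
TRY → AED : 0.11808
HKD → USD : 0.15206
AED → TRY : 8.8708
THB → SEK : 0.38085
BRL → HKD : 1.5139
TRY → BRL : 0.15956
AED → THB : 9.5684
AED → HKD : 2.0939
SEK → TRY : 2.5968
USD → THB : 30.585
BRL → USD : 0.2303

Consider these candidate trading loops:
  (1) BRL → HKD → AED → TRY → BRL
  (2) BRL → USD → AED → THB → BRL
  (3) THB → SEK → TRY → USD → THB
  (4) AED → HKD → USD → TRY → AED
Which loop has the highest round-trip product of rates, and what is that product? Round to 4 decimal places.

(1) 1.5139 × 0.49511 × 8.8708 × 0.15956 = 1.06093
(2) 0.2303 × 3.4888 × 9.5684 × 0.15576 = 1.19747
(3) 0.38085 × 2.5968 × 0.03526 × 30.585 = 1.06655
(4) 2.0939 × 0.15206 × 29.841 × 0.11808 = 1.12192
Highest is cycle (2) at 1.1975 (>1, arbitrage).

1.1975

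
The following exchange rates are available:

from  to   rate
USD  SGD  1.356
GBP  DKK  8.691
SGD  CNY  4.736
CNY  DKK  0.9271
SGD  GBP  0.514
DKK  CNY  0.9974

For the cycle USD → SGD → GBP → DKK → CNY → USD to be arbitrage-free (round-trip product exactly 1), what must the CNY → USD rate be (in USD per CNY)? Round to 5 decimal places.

0.16552

Known legs of the cycle: 1.356 × 0.514 × 8.691 × 0.9974 = 6.0417384753456
For no arbitrage the full-cycle product must be 1, so the missing rate is 1 / 6.0417384753456 ≈ 0.1655153.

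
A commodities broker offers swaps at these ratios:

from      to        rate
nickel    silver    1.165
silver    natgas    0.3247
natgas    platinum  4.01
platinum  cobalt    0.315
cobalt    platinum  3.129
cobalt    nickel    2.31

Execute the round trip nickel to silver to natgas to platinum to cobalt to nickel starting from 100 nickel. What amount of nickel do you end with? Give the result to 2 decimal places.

100 nickel × 1.165 = 116.5 silver
116.5 silver × 0.3247 = 37.82755 natgas
37.82755 natgas × 4.01 = 151.6884755 platinum
151.6884755 platinum × 0.315 = 47.7818697825 cobalt
47.7818697825 cobalt × 2.31 = 110.376119197575 nickel

110.38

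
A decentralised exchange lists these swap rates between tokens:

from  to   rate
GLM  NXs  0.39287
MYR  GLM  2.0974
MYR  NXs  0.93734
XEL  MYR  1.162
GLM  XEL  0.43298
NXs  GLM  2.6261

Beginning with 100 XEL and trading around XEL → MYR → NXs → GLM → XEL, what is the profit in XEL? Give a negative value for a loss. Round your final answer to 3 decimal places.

23.846

100 XEL × 1.162 = 116.2 MYR
116.2 MYR × 0.93734 = 108.918908 NXs
108.918908 NXs × 2.6261 = 286.0319442988 GLM
286.0319442988 GLM × 0.43298 = 123.846111242494424 XEL
Net change: 123.846111242494424 − 100 = 23.846111242494424 XEL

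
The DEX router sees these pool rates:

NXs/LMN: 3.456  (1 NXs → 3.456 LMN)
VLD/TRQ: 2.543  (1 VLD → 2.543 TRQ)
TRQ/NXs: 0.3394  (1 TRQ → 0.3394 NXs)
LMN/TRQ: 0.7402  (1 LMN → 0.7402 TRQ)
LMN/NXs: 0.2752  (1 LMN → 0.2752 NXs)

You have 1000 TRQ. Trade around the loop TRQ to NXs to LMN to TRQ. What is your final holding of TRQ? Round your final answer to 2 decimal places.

1000 TRQ × 0.3394 = 339.4 NXs
339.4 NXs × 3.456 = 1172.9664 LMN
1172.9664 LMN × 0.7402 = 868.22972928 TRQ

868.23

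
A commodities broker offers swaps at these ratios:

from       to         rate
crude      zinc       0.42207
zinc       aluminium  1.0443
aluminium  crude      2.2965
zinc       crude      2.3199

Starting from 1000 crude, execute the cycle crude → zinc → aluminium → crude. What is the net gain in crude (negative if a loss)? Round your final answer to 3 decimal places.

12.223

1000 crude × 0.42207 = 422.07 zinc
422.07 zinc × 1.0443 = 440.767701 aluminium
440.767701 aluminium × 2.2965 = 1012.2230253465 crude
Net change: 1012.2230253465 − 1000 = 12.2230253465 crude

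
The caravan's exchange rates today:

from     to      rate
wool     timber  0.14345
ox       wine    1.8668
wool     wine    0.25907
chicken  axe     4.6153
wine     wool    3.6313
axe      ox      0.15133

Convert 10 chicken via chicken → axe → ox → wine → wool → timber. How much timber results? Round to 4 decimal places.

6.7918

10 chicken × 4.6153 = 46.153 axe
46.153 axe × 0.15133 = 6.98433349 ox
6.98433349 ox × 1.8668 = 13.038353759132 wine
13.038353759132 wine × 3.6313 = 47.3461740055360316 wool
47.3461740055360316 wool × 0.14345 = 6.79180866109414373302 timber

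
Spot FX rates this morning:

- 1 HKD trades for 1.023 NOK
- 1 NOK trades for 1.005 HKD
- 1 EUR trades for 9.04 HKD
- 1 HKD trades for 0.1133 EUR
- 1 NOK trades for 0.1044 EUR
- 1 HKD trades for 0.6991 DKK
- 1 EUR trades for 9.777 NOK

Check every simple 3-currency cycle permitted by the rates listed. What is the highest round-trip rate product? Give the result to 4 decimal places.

1.1133

NOK→HKD→EUR→NOK: 1.005 × 0.1133 × 9.777 = 1.11327
NOK→EUR→HKD→NOK: 0.1044 × 9.04 × 1.023 = 0.96548
Maximum is NOK→HKD→EUR→NOK at 1.1133; arbitrage exists.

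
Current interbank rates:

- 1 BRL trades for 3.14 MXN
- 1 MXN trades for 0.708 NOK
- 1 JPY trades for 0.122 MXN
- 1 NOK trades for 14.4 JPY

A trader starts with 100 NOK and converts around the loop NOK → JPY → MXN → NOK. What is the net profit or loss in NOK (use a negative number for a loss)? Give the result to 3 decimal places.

100 NOK × 14.4 = 1440 JPY
1440 JPY × 0.122 = 175.68 MXN
175.68 MXN × 0.708 = 124.38144 NOK
Net change: 124.38144 − 100 = 24.38144 NOK

24.381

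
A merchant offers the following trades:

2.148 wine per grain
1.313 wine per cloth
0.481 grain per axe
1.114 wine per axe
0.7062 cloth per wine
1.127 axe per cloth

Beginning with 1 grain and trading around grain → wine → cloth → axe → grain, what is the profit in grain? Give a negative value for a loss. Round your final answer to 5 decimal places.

-0.17770

1 grain × 2.148 = 2.148 wine
2.148 wine × 0.7062 = 1.5169176 cloth
1.5169176 cloth × 1.127 = 1.7095661352 axe
1.7095661352 axe × 0.481 = 0.8223013110312 grain
Net change: 0.8223013110312 − 1 = -0.1776986889688 grain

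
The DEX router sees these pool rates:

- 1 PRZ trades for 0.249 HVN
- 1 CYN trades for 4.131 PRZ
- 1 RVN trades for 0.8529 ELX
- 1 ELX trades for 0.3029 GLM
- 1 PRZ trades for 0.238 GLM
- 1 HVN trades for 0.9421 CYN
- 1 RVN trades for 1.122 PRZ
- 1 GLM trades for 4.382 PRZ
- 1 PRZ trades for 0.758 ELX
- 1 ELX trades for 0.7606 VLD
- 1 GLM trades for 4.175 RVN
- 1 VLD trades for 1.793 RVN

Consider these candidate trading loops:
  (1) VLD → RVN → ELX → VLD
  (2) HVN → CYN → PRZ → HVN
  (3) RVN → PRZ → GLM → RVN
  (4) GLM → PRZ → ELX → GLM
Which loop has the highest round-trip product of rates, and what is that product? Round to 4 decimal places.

(1) 1.793 × 0.8529 × 0.7606 = 1.16315
(2) 0.9421 × 4.131 × 0.249 = 0.96906
(3) 1.122 × 0.238 × 4.175 = 1.11488
(4) 4.382 × 0.758 × 0.3029 = 1.00610
Highest is cycle (1) at 1.1631 (>1, arbitrage).

1.1631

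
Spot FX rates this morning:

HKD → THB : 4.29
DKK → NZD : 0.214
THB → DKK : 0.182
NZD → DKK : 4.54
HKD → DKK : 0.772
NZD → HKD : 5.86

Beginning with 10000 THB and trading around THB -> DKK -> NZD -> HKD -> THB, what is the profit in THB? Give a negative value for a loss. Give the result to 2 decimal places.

10000 THB × 0.182 = 1820 DKK
1820 DKK × 0.214 = 389.48 NZD
389.48 NZD × 5.86 = 2282.3528 HKD
2282.3528 HKD × 4.29 = 9791.293512 THB
Net change: 9791.293512 − 10000 = -208.706488 THB

-208.71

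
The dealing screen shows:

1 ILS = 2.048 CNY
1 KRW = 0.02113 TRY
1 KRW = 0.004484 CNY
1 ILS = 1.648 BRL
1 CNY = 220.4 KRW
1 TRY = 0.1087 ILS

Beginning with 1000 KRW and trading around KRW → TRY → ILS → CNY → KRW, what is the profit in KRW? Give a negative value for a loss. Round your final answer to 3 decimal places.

36.742

1000 KRW × 0.02113 = 21.13 TRY
21.13 TRY × 0.1087 = 2.296831 ILS
2.296831 ILS × 2.048 = 4.703909888 CNY
4.703909888 CNY × 220.4 = 1036.7417393152 KRW
Net change: 1036.7417393152 − 1000 = 36.7417393152 KRW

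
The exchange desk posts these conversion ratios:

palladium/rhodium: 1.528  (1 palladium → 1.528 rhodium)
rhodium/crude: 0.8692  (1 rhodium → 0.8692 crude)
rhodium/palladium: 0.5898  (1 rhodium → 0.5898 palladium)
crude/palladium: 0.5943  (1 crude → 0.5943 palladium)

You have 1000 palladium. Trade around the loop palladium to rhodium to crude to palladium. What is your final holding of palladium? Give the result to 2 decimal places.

1000 palladium × 1.528 = 1528 rhodium
1528 rhodium × 0.8692 = 1328.1376 crude
1328.1376 crude × 0.5943 = 789.31217568 palladium

789.31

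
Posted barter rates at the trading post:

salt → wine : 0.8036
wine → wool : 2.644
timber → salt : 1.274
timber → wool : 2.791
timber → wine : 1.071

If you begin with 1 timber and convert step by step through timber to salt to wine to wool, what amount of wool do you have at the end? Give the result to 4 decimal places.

2.7069

1 timber × 1.274 = 1.274 salt
1.274 salt × 0.8036 = 1.0237864 wine
1.0237864 wine × 2.644 = 2.7068912416 wool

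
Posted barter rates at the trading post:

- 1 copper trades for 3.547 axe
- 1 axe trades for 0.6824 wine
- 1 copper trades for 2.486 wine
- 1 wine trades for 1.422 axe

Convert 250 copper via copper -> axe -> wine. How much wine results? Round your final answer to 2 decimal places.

605.12

250 copper × 3.547 = 886.75 axe
886.75 axe × 0.6824 = 605.1182 wine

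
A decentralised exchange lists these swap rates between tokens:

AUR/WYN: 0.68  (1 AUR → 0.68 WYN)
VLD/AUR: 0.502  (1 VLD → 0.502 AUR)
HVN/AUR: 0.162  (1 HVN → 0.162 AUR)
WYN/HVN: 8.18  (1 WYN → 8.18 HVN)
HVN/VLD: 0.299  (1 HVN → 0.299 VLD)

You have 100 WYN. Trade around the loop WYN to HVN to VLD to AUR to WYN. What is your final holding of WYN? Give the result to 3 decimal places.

83.491

100 WYN × 8.18 = 818 HVN
818 HVN × 0.299 = 244.582 VLD
244.582 VLD × 0.502 = 122.780164 AUR
122.780164 AUR × 0.68 = 83.49051152 WYN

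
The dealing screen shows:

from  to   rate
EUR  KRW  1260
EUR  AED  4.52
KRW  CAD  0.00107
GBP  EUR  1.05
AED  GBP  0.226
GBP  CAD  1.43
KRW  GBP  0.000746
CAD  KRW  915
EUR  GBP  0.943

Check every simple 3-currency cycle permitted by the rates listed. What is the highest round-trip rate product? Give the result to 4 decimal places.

1.0726

AED→GBP→EUR→AED: 0.226 × 1.05 × 4.52 = 1.07260
KRW→GBP→EUR→KRW: 0.000746 × 1.05 × 1260 = 0.98696
CAD→KRW→GBP→CAD: 915 × 0.000746 × 1.43 = 0.97610
Maximum is AED→GBP→EUR→AED at 1.0726; arbitrage exists.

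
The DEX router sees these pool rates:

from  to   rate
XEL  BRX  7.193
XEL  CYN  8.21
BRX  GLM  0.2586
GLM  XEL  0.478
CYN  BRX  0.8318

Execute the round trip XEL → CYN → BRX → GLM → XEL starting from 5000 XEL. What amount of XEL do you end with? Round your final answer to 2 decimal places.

5000 XEL × 8.21 = 41050 CYN
41050 CYN × 0.8318 = 34145.39 BRX
34145.39 BRX × 0.2586 = 8829.997854 GLM
8829.997854 GLM × 0.478 = 4220.738974212 XEL

4220.74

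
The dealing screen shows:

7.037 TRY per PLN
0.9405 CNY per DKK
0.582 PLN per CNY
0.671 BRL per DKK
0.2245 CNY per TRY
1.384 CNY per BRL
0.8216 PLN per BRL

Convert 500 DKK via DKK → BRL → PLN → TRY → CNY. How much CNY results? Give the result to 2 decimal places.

435.47

500 DKK × 0.671 = 335.5 BRL
335.5 BRL × 0.8216 = 275.6468 PLN
275.6468 PLN × 7.037 = 1939.7265316 TRY
1939.7265316 TRY × 0.2245 = 435.4686063442 CNY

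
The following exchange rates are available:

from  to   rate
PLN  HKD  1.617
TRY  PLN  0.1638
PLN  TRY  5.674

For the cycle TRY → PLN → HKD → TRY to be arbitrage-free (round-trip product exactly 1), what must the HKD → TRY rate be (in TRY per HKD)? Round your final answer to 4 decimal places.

3.7755

Known legs of the cycle: 0.1638 × 1.617 = 0.2648646
For no arbitrage the full-cycle product must be 1, so the missing rate is 1 / 0.2648646 ≈ 3.775514.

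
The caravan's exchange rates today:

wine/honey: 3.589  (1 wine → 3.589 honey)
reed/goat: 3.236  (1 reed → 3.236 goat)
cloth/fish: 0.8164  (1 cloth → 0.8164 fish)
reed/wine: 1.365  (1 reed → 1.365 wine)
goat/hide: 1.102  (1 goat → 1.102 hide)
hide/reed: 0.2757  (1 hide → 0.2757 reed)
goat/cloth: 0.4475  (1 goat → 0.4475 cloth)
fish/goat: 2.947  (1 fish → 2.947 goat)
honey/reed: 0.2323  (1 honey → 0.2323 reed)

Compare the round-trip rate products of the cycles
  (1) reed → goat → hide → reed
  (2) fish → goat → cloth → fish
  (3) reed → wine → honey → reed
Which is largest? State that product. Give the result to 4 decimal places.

(1) 3.236 × 1.102 × 0.2757 = 0.98317
(2) 2.947 × 0.4475 × 0.8164 = 1.07665
(3) 1.365 × 3.589 × 0.2323 = 1.13803
Highest is cycle (3) at 1.1380 (>1, arbitrage).

1.1380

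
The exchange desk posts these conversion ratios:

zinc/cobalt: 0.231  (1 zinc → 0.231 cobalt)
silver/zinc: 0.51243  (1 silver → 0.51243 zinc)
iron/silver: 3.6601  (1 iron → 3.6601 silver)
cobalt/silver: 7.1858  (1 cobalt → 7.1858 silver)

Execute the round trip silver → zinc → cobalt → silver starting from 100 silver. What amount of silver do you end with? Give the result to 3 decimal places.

85.059

100 silver × 0.51243 = 51.243 zinc
51.243 zinc × 0.231 = 11.837133 cobalt
11.837133 cobalt × 7.1858 = 85.0592703114 silver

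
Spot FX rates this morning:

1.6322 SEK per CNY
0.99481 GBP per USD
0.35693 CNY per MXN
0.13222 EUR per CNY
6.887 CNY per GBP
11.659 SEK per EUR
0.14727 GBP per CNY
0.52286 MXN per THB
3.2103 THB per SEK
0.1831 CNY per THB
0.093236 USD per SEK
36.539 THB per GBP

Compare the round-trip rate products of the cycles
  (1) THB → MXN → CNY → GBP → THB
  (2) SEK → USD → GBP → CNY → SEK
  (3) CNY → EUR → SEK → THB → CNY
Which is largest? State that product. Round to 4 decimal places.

1.0426

(1) 0.52286 × 0.35693 × 0.14727 × 36.539 = 1.00424
(2) 0.093236 × 0.99481 × 6.887 × 1.6322 = 1.04262
(3) 0.13222 × 11.659 × 3.2103 × 0.1831 = 0.90613
Highest is cycle (2) at 1.0426 (>1, arbitrage).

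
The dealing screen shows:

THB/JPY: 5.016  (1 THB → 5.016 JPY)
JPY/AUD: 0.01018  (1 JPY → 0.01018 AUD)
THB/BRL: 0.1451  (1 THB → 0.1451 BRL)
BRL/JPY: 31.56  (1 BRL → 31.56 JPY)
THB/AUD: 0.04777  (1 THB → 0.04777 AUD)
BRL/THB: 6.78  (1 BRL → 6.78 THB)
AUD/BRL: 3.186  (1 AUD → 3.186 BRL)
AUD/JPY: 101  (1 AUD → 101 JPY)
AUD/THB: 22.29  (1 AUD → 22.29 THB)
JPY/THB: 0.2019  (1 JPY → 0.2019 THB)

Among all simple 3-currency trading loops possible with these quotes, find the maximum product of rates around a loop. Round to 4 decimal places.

1.1382

JPY→AUD→THB→JPY: 0.01018 × 22.29 × 5.016 = 1.13819
BRL→THB→AUD→BRL: 6.78 × 0.04777 × 3.186 = 1.03188
JPY→AUD→BRL→JPY: 0.01018 × 3.186 × 31.56 = 1.02360
JPY→THB→AUD→JPY: 0.2019 × 0.04777 × 101 = 0.97412
JPY→THB→BRL→JPY: 0.2019 × 0.1451 × 31.56 = 0.92457
Maximum is JPY→AUD→THB→JPY at 1.1382; arbitrage exists.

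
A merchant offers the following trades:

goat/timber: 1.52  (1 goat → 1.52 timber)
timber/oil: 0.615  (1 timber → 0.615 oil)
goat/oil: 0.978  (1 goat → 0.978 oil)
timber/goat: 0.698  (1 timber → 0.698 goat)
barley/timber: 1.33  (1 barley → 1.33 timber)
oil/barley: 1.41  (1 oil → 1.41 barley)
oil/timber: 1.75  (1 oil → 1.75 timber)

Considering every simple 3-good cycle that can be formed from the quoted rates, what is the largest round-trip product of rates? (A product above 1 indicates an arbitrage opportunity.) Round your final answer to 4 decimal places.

1.1946

timber→goat→oil→timber: 0.698 × 0.978 × 1.75 = 1.19463
timber→oil→barley→timber: 0.615 × 1.41 × 1.33 = 1.15331
Maximum is timber→goat→oil→timber at 1.1946; arbitrage exists.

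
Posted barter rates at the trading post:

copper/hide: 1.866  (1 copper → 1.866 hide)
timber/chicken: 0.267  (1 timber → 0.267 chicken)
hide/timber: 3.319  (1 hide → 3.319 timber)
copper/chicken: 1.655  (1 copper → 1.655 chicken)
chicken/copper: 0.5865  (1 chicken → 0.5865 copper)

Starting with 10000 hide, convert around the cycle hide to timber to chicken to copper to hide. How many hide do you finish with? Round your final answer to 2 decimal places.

10000 hide × 3.319 = 33190 timber
33190 timber × 0.267 = 8861.73 chicken
8861.73 chicken × 0.5865 = 5197.404645 copper
5197.404645 copper × 1.866 = 9698.35706757 hide

9698.36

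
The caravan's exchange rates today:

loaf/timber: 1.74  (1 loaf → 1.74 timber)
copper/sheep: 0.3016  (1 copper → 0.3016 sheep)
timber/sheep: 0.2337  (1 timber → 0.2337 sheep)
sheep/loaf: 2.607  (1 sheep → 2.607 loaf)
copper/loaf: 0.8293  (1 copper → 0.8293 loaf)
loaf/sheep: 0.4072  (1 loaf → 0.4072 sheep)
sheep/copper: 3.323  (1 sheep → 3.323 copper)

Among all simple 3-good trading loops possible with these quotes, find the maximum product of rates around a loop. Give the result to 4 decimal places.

1.1221

loaf→sheep→copper→loaf: 0.4072 × 3.323 × 0.8293 = 1.12215
loaf→timber→sheep→loaf: 1.74 × 0.2337 × 2.607 = 1.06011
Maximum is loaf→sheep→copper→loaf at 1.1221; arbitrage exists.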